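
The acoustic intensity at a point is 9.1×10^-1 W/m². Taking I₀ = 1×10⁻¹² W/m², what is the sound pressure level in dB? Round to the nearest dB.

Dividing by I₀ shifts the exponent by 12: I/I₀ = 9.1×10^11.
L = 10·(0.9590 + 11) = 119.59 dB.

120 dB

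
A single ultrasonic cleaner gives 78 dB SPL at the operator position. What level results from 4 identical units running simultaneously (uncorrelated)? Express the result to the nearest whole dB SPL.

84 dB SPL

With 4 equal, uncorrelated contributions the intensity is 4× that of one unit, giving a rise of 10·log₁₀ 4.
L_total = 78 + 10·log₁₀(4) = 78 + 6.021 = 84.02 dB SPL.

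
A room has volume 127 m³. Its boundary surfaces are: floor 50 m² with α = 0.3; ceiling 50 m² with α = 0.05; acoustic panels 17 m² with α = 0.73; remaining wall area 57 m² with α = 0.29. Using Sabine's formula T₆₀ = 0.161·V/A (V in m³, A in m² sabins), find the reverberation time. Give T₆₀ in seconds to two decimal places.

0.44 s

A = Σ Sᵢαᵢ = 50·0.3 + 50·0.05 + 17·0.73 + 57·0.29 = 46.44 m².
T₆₀ = 0.161 × 127 / 46.44 = 0.440 s.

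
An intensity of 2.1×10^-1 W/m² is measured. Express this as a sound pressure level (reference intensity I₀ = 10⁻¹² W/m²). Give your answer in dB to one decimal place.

113.2 dB

I/I₀ = 2.1×10^-1/10⁻¹² = 2.1×10^11, and L = 10·log₁₀(I/I₀).
L = 10·(0.3222 + 11) = 113.22 dB.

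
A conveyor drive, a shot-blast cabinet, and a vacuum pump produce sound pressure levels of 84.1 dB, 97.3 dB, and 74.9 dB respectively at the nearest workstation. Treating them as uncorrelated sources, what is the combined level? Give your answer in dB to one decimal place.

97.5 dB

Incoherent sources combine by intensity addition: L_total = 10·log₁₀(Σ 10^(L_i/10)).
Σ 10^(L/10) = 10^(84.1/10) + 10^(97.3/10) + 10^(74.9/10) = 5.658e+09.
L_total = 10·log₁₀(5.658e+09) = 97.53 dB.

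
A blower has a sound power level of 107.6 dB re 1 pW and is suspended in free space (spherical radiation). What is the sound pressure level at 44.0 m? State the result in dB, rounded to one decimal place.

63.7 dB

The power spreads over a sphere of area 4π·r², so L_p = L_w − 10·log₁₀(4π·r²).
4π·r² = 2.433e+04 m², 10·log₁₀ of that is 43.861 dB.
L_p = 107.6 − 43.861 = 63.74 dB.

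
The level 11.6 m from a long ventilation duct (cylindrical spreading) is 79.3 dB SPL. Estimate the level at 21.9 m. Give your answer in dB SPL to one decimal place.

Line-source attenuation: ΔL = 10·log₁₀(r₂/r₁) = 10·log₁₀(21.9/11.6) = 2.760 dB.
L₂ = 79.3 − 10·log₁₀(21.9/11.6) = 79.3 − 2.760 = 76.54 dB SPL.

76.5 dB SPL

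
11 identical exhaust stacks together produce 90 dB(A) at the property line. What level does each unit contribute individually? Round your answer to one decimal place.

79.6 dB(A)

For N identical incoherent sources L_total = L₁ + 10·log₁₀ N, so L₁ = 90 − 10·log₁₀(11) = 90 − 10.414.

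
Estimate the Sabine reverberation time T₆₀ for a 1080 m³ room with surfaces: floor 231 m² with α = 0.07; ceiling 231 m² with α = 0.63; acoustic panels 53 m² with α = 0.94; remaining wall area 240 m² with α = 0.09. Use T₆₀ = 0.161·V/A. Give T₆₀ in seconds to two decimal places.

A = Σ Sᵢαᵢ = 231·0.07 + 231·0.63 + 53·0.94 + 240·0.09 = 233.12 m².
T₆₀ = 0.161 × 1080 / 233.12 = 0.746 s.

0.75 s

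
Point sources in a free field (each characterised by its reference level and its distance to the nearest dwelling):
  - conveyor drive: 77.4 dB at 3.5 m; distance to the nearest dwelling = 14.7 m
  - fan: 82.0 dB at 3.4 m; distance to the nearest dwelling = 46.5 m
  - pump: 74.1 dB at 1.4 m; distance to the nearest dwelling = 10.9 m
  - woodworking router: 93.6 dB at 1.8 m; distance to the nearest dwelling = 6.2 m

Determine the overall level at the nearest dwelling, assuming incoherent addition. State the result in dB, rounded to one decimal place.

First find each source's level at the receiver (point-source: −20·log₁₀(r/r_ref)), then combine on an intensity basis.
conveyor drive: 77.4 − 20·log₁₀(14.7/3.5) = 77.4 − 12.46 = 64.94 dB.
fan: 82.0 − 20·log₁₀(46.5/3.4) = 82.0 − 22.72 = 59.28 dB.
pump: 74.1 − 20·log₁₀(10.9/1.4) = 74.1 − 17.83 = 56.27 dB.
woodworking router: 93.6 − 20·log₁₀(6.2/1.8) = 93.6 − 10.74 = 82.86 dB.
Σ 10^(L/10) = 1.975e+08 → L_total = 10·log₁₀(1.975e+08) = 82.96 dB.

83.0 dB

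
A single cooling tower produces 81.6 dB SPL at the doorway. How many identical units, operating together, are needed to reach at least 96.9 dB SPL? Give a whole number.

N identical sources give L₁ + 10·log₁₀ N, so require 10·log₁₀ N ≥ 96.9 − 81.6 = 15.3 dB.
N ≥ 10^(15.3/10) = 33.884, so N = 34.

34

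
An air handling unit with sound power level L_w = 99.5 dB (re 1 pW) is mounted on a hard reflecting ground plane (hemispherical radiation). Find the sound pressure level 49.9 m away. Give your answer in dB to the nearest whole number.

58 dB

The power spreads over a hemisphere of area 2π·r², so L_p = L_w − 10·log₁₀(2π·r²).
2π·r² = 1.565e+04 m², 10·log₁₀ of that is 41.944 dB.
L_p = 99.5 − 41.944 = 57.56 dB.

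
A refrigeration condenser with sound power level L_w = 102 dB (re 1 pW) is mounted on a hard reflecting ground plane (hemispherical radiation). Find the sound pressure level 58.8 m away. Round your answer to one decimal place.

The power spreads over a hemisphere of area 2π·r², so L_p = L_w − 10·log₁₀(2π·r²).
2π·r² = 2.172e+04 m², 10·log₁₀ of that is 43.369 dB.
L_p = 102 − 43.369 = 58.63 dB.

58.6 dB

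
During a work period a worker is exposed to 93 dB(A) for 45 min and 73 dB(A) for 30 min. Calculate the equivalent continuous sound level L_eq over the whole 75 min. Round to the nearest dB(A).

L_eq = 10·log₁₀[(1/T)·Σ tᵢ·10^(Lᵢ/10)] with T = 75 min.
Σ tᵢ·10^(Lᵢ/10) = 45·10^(93/10) + 30·10^(73/10) = 9.039e+10.
L_eq = 10·log₁₀(9.039e+10/75) = 90.81 dB(A).

91 dB(A)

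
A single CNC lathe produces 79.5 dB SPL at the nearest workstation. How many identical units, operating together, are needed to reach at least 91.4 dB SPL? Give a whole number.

16

N identical sources give L₁ + 10·log₁₀ N, so require 10·log₁₀ N ≥ 91.4 − 79.5 = 11.9 dB.
N ≥ 10^(11.9/10) = 15.488, so N = 16.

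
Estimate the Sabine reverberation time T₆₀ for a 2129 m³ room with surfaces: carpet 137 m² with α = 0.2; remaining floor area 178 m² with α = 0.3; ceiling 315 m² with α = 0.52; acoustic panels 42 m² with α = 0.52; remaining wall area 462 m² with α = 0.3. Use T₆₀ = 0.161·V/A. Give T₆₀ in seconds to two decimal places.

Summing Sᵢαᵢ: 137·0.2 + 178·0.3 + 315·0.52 + 42·0.52 + 462·0.3 = 405.04 m².
T₆₀ = 0.161·V/A = 0.161·2129/405.04 = 0.846 s.

0.85 s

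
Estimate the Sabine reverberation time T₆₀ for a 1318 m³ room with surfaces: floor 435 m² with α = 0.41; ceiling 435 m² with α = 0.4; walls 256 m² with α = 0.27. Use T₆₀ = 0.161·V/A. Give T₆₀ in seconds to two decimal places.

Summing Sᵢαᵢ: 435·0.41 + 435·0.4 + 256·0.27 = 421.47 m².
T₆₀ = 0.161·V/A = 0.161·1318/421.47 = 0.503 s.

0.50 s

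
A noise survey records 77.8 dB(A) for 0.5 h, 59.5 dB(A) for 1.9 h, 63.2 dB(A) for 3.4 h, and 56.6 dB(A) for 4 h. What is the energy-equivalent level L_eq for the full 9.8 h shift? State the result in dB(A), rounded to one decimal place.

Weight each interval's intensity by its duration and average over T = 9.8 h:
Σ tᵢ·10^(Lᵢ/10) = 0.5·10^(77.8/10) + 1.9·10^(59.5/10) + 3.4·10^(63.2/10) + 4·10^(56.6/10) = 4.075e+07.
L_eq = 10·log₁₀(4.075e+07/9.8) = 66.19 dB(A).

66.2 dB(A)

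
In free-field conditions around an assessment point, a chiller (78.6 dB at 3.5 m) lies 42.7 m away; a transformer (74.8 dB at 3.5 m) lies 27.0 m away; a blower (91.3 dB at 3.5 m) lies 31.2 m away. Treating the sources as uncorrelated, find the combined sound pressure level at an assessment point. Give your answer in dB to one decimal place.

Apply inverse-square spreading to bring every level to the receiver, then sum 10^(L/10).
chiller: 78.6 − 20·log₁₀(42.7/3.5) = 78.6 − 21.73 = 56.87 dB.
transformer: 74.8 − 20·log₁₀(27.0/3.5) = 74.8 − 17.75 = 57.05 dB.
blower: 91.3 − 20·log₁₀(31.2/3.5) = 91.3 − 19.00 = 72.30 dB.
Σ 10^(L/10) = 1.797e+07 → L_total = 10·log₁₀(1.797e+07) = 72.55 dB.

72.5 dB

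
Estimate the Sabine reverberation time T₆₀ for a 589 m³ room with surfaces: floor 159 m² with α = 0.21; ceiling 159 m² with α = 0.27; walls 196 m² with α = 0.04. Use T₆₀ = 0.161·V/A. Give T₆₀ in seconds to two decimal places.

1.13 s

Summing Sᵢαᵢ: 159·0.21 + 159·0.27 + 196·0.04 = 84.16 m².
T₆₀ = 0.161·V/A = 0.161·589/84.16 = 1.127 s.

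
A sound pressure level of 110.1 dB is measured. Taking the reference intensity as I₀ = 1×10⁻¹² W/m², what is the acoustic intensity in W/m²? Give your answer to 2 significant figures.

0.10 W/m²

I = I₀·10^(L/10) = 10⁻¹² × 10^(110.1/10) = 10^(-0.990).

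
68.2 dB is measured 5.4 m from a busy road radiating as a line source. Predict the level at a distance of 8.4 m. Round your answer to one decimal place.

66.3 dB

For a line source, L₂ = L₁ − 10·log₁₀(r₂/r₁).
L₂ = 68.2 − 10·log₁₀(8.4/5.4) = 68.2 − 1.919 = 66.28 dB.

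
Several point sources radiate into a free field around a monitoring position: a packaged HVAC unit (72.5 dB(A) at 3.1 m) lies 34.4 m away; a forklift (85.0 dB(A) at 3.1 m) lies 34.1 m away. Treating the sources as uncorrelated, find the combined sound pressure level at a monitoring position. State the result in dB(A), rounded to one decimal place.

Propagate each source to the receiver with L = L_ref − 20·log₁₀(r/r_ref), then add intensities.
packaged HVAC unit: 72.5 − 20·log₁₀(34.4/3.1) = 72.5 − 20.90 = 51.60 dB(A).
forklift: 85.0 − 20·log₁₀(34.1/3.1) = 85.0 − 20.83 = 64.17 dB(A).
Σ 10^(L/10) = 2.758e+06 → L_total = 10·log₁₀(2.758e+06) = 64.41 dB(A).

64.4 dB(A)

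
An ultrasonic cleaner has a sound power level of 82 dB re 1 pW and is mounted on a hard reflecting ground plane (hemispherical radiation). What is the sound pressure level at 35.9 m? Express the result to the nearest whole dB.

43 dB

L_p = L_w − 10·log₁₀(2π·r²) with r = 35.9 m.
2π·r² = 8098 m², 10·log₁₀ of that is 39.084 dB.
L_p = 82 − 39.084 = 42.92 dB.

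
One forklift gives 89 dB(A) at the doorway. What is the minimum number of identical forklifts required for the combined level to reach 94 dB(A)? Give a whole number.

The shortfall is 94 − 89 = 5.0 dB, and N units add 10·log₁₀ N, so need 10·log₁₀ N ≥ 5.0.
N ≥ 10^(5.0/10) = 3.162, so N = 4.

4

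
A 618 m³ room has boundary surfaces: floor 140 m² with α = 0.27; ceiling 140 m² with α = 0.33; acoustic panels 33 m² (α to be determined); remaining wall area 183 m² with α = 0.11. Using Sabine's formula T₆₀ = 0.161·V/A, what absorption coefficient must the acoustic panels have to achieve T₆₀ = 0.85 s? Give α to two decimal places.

From T₆₀ = 0.161·V/A, the target T₆₀ = 0.85 s needs A = 0.161·618/0.85 = 117.06 m².
Absorption from the other surfaces = 140·0.27 + 140·0.33 + 183·0.11 = 104.13 m², so the acoustic panels must supply 12.93 m² over 33 m².
α = 12.93/33 = 0.392.

0.39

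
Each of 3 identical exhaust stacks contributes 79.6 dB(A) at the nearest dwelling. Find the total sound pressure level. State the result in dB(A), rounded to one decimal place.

84.4 dB(A)

N identical incoherent sources raise the level by 10·log₁₀ N.
L_total = 79.6 + 10·log₁₀(3) = 79.6 + 4.771 = 84.37 dB(A).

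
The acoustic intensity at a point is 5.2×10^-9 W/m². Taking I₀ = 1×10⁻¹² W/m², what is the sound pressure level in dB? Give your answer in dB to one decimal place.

37.2 dB

L = 10·log₁₀(I/I₀) = 10·log₁₀(5.2×10^-9/10⁻¹²) = 10·log₁₀(5.2×10^3).
L = 10·(0.7160 + 3) = 37.16 dB.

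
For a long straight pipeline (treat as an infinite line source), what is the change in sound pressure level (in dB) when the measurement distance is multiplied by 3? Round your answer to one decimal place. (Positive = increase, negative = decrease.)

With cylindrical spreading the level changes by −10·log₁₀(r₂/r₁).
ΔL = −10·log₁₀(3) = -4.77 dB.

-4.8 dB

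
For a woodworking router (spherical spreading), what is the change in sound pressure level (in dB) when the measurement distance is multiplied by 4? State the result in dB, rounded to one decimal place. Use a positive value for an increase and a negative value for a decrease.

-12.0 dB

Point-source spreading: ΔL = −20·log₁₀(r₂/r₁).
ΔL = −20·log₁₀(4) = -12.04 dB.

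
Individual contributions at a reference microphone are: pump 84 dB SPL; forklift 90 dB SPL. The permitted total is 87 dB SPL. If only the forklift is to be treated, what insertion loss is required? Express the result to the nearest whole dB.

The untreated sources together contribute 10^(84/10) = 2.512e+08, i.e. 84.00 dB SPL.
To meet 87 dB SPL overall, the treated forklift may contribute at most 10^(87/10) − 2.512e+08 = 2.500e+08, i.e. 83.98 dB SPL.
So the forklift must be reduced from 90 to 83.98 dB SPL: IL = 6.02 dB.

6 dB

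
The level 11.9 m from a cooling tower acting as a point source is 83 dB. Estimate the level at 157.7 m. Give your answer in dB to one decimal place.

60.6 dB

For a point source, L₂ = L₁ − 20·log₁₀(r₂/r₁).
L₂ = 83 − 20·log₁₀(157.7/11.9) = 83 − 22.446 = 60.55 dB.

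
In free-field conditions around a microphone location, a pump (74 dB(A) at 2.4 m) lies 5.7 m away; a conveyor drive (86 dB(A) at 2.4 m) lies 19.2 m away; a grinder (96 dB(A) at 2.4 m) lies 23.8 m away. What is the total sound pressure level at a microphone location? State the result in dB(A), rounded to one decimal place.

Propagate each source to the receiver with L = L_ref − 20·log₁₀(r/r_ref), then add intensities.
pump: 74 − 20·log₁₀(5.7/2.4) = 74 − 7.51 = 66.49 dB(A).
conveyor drive: 86 − 20·log₁₀(19.2/2.4) = 86 − 18.06 = 67.94 dB(A).
grinder: 96 − 20·log₁₀(23.8/2.4) = 96 − 19.93 = 76.07 dB(A).
Σ 10^(L/10) = 5.116e+07 → L_total = 10·log₁₀(5.116e+07) = 77.09 dB(A).

77.1 dB(A)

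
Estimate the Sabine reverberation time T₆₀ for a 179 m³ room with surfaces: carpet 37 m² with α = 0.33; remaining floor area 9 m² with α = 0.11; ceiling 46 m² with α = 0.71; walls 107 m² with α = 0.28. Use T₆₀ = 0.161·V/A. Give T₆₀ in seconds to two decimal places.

0.38 s

Total absorption A = 37·0.33 + 9·0.11 + 46·0.71 + 107·0.28 = 75.82 m² sabins.
T₆₀ = 0.161 × 179 / 75.82 = 0.380 s.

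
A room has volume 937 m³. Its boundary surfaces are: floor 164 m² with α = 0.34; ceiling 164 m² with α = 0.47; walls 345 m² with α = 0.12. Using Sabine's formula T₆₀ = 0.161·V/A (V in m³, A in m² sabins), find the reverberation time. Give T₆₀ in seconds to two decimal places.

0.87 s

Summing Sᵢαᵢ: 164·0.34 + 164·0.47 + 345·0.12 = 174.24 m².
T₆₀ = 0.161·V/A = 0.161·937/174.24 = 0.866 s.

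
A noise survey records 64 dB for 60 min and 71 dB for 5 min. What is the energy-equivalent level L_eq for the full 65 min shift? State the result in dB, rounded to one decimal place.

65.2 dB

Weight each interval's intensity by its duration and average over T = 65 min:
Σ tᵢ·10^(Lᵢ/10) = 60·10^(64/10) + 5·10^(71/10) = 2.137e+08.
L_eq = 10·log₁₀(2.137e+08/65) = 65.17 dB.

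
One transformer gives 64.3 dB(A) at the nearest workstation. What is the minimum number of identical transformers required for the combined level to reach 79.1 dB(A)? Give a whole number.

31

The shortfall is 79.1 − 64.3 = 14.8 dB, and N units add 10·log₁₀ N, so need 10·log₁₀ N ≥ 14.8.
N ≥ 10^(14.8/10) = 30.200, so N = 31.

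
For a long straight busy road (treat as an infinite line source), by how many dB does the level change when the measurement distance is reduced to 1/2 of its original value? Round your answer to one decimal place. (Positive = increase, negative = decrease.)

+3.0 dB

Line-source spreading: ΔL = −10·log₁₀(r₂/r₁).
ΔL = −10·log₁₀(0.5) = +3.01 dB.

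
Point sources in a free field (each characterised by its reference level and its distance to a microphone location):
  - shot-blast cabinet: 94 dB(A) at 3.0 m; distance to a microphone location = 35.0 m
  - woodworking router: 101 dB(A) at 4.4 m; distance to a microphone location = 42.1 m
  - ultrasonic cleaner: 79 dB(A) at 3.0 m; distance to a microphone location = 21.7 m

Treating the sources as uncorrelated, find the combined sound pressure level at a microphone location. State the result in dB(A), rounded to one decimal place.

First find each source's level at the receiver (point-source: −20·log₁₀(r/r_ref)), then combine on an intensity basis.
shot-blast cabinet: 94 − 20·log₁₀(35.0/3.0) = 94 − 21.34 = 72.66 dB(A).
woodworking router: 101 − 20·log₁₀(42.1/4.4) = 101 − 19.62 = 81.38 dB(A).
ultrasonic cleaner: 79 − 20·log₁₀(21.7/3.0) = 79 − 17.19 = 61.81 dB(A).
Σ 10^(L/10) = 1.575e+08 → L_total = 10·log₁₀(1.575e+08) = 81.97 dB(A).

82.0 dB(A)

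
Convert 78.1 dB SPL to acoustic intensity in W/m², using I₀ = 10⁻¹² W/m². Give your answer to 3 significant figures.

6.46e-05 W/m²

I = I₀·10^(L/10) = 10⁻¹² × 10^(78.1/10) = 10^(-4.190).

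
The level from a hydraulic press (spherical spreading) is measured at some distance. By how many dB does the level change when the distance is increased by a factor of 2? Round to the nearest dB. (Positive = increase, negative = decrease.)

-6 dB

A point source loses 6 dB per doubling of distance; generally ΔL = −20·log₁₀(r₂/r₁).
ΔL = −20·log₁₀(2) = -6.02 dB.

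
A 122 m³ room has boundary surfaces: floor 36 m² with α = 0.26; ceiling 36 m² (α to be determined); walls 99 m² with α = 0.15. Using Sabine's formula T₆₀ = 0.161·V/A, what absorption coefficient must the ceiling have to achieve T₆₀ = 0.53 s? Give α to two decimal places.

From T₆₀ = 0.161·V/A, the target T₆₀ = 0.53 s needs A = 0.161·122/0.53 = 37.06 m².
Absorption from the other surfaces = 36·0.26 + 99·0.15 = 24.21 m², so the ceiling must supply 12.85 m² over 36 m².
α = 12.85/36 = 0.357.

0.36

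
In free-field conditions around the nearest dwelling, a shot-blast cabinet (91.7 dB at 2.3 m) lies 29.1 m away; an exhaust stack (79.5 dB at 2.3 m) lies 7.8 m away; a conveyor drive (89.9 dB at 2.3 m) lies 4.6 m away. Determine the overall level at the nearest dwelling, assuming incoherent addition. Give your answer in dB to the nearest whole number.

Propagate each source to the receiver with L = L_ref − 20·log₁₀(r/r_ref), then add intensities.
shot-blast cabinet: 91.7 − 20·log₁₀(29.1/2.3) = 91.7 − 22.04 = 69.66 dB.
exhaust stack: 79.5 − 20·log₁₀(7.8/2.3) = 79.5 − 10.61 = 68.89 dB.
conveyor drive: 89.9 − 20·log₁₀(4.6/2.3) = 89.9 − 6.02 = 83.88 dB.
Σ 10^(L/10) = 2.613e+08 → L_total = 10·log₁₀(2.613e+08) = 84.17 dB.

84 dB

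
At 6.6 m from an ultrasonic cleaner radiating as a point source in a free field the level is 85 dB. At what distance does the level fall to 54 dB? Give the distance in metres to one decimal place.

Point-source spreading drops the level by 20·log₁₀(r₂/r₁); inverting, r₂/r₁ = 10^(ΔL/20).
r₂ = 6.6·10^((85−54)/20) = 6.6·10^(31.0/20) = 234.18 m.

234.2 m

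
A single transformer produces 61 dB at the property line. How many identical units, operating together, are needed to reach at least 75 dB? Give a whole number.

26

The shortfall is 75 − 61 = 14.0 dB, and N units add 10·log₁₀ N, so need 10·log₁₀ N ≥ 14.0.
N ≥ 10^(14.0/10) = 25.119, so N = 26.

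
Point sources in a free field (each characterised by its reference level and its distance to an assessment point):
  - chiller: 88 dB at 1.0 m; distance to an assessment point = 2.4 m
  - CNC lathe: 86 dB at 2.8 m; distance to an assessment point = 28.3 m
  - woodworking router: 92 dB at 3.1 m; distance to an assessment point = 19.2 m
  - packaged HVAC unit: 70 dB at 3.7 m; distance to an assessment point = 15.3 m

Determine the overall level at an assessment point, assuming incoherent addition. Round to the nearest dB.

Apply inverse-square spreading to bring every level to the receiver, then sum 10^(L/10).
chiller: 88 − 20·log₁₀(2.4/1.0) = 88 − 7.60 = 80.40 dB.
CNC lathe: 86 − 20·log₁₀(28.3/2.8) = 86 − 20.09 = 65.91 dB.
woodworking router: 92 − 20·log₁₀(19.2/3.1) = 92 − 15.84 = 76.16 dB.
packaged HVAC unit: 70 − 20·log₁₀(15.3/3.7) = 70 − 12.33 = 57.67 dB.
Σ 10^(L/10) = 1.553e+08 → L_total = 10·log₁₀(1.553e+08) = 81.91 dB.

82 dB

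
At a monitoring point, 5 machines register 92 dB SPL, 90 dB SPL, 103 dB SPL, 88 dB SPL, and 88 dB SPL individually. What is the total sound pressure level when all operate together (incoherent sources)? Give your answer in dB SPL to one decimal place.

103.8 dB SPL

Incoherent sources combine by intensity addition: L_total = 10·log₁₀(Σ 10^(L_i/10)).
Σ 10^(L/10) = 10^(92/10) + 10^(90/10) + 10^(103/10) + 10^(88/10) + 10^(88/10) = 2.380e+10.
L_total = 10·log₁₀(2.380e+10) = 103.77 dB SPL.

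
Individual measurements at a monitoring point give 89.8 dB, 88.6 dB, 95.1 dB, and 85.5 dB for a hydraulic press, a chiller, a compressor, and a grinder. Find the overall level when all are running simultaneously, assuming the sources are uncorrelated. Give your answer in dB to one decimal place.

Incoherent sources combine by intensity addition: L_total = 10·log₁₀(Σ 10^(L_i/10)).
Σ 10^(L/10) = 10^(89.8/10) + 10^(88.6/10) + 10^(95.1/10) + 10^(85.5/10) = 5.270e+09.
L_total = 10·log₁₀(5.270e+09) = 97.22 dB.

97.2 dB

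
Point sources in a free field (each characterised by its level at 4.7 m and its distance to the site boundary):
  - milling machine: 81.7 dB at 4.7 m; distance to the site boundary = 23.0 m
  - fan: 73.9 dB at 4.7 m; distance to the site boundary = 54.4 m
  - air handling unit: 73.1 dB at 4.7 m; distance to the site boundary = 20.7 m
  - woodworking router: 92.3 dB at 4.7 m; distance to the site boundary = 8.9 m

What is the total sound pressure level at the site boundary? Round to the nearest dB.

87 dB

Propagate each source to the receiver with L = L_ref − 20·log₁₀(r/r_ref), then add intensities.
milling machine: 81.7 − 20·log₁₀(23.0/4.7) = 81.7 − 13.79 = 67.91 dB.
fan: 73.9 − 20·log₁₀(54.4/4.7) = 73.9 − 21.27 = 52.63 dB.
air handling unit: 73.1 − 20·log₁₀(20.7/4.7) = 73.1 − 12.88 = 60.22 dB.
woodworking router: 92.3 − 20·log₁₀(8.9/4.7) = 92.3 − 5.55 = 86.75 dB.
Σ 10^(L/10) = 4.810e+08 → L_total = 10·log₁₀(4.810e+08) = 86.82 dB.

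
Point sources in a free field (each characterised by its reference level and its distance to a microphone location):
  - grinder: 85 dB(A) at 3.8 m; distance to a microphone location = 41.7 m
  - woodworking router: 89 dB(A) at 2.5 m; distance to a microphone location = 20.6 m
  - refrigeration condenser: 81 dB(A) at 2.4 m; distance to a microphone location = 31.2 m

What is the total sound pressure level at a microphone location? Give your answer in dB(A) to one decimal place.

71.8 dB(A)

First find each source's level at the receiver (point-source: −20·log₁₀(r/r_ref)), then combine on an intensity basis.
grinder: 85 − 20·log₁₀(41.7/3.8) = 85 − 20.81 = 64.19 dB(A).
woodworking router: 89 − 20·log₁₀(20.6/2.5) = 89 − 18.32 = 70.68 dB(A).
refrigeration condenser: 81 − 20·log₁₀(31.2/2.4) = 81 − 22.28 = 58.72 dB(A).
Σ 10^(L/10) = 1.507e+07 → L_total = 10·log₁₀(1.507e+07) = 71.78 dB(A).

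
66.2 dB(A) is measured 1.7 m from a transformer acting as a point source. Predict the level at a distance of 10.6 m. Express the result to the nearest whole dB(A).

Point-source attenuation: ΔL = 20·log₁₀(r₂/r₁) = 20·log₁₀(10.6/1.7) = 15.897 dB.
L₂ = 66.2 − 20·log₁₀(10.6/1.7) = 66.2 − 15.897 = 50.30 dB(A).

50 dB(A)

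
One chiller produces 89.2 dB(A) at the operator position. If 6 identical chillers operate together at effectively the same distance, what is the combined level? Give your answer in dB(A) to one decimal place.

97.0 dB(A)

L_total = L₁ + 10·log₁₀ N for N identical incoherent sources.
L_total = 89.2 + 10·log₁₀(6) = 89.2 + 7.782 = 96.98 dB(A).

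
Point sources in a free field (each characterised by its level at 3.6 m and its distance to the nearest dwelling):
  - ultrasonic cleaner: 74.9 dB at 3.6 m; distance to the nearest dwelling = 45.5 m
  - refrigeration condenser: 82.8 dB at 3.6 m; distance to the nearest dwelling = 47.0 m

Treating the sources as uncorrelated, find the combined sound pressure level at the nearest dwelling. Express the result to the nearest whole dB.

First find each source's level at the receiver (point-source: −20·log₁₀(r/r_ref)), then combine on an intensity basis.
ultrasonic cleaner: 74.9 − 20·log₁₀(45.5/3.6) = 74.9 − 22.03 = 52.87 dB.
refrigeration condenser: 82.8 − 20·log₁₀(47.0/3.6) = 82.8 − 22.32 = 60.48 dB.
Σ 10^(L/10) = 1.311e+06 → L_total = 10·log₁₀(1.311e+06) = 61.18 dB.

61 dB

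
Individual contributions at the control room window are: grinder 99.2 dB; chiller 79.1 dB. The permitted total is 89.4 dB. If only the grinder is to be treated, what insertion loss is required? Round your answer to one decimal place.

10.2 dB

Everything except the grinder sums to 10^(79.1/10) = 8.128e+07 in linear terms, 79.10 dB.
The limit corresponds to 10^(89.4/10) = 8.710e+08; subtracting the fixed part leaves 7.897e+08 for the grinder, i.e. 88.97 dB.
Required insertion loss = 99.2 − 88.97 = 10.23 dB.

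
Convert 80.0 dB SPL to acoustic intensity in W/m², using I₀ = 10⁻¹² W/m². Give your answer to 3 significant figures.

0.000100 W/m²

I/I₀ = 10^(80.0/10) = 1e+08, so I = 1e+08 × 10⁻¹² W/m².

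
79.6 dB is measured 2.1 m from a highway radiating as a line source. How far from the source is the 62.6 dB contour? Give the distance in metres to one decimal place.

Line-source spreading drops the level by 10·log₁₀(r₂/r₁); inverting, r₂/r₁ = 10^(ΔL/10).
r₂ = 2.1·10^((79.6−62.6)/10) = 2.1·10^(17.0/10) = 105.25 m.

105.2 m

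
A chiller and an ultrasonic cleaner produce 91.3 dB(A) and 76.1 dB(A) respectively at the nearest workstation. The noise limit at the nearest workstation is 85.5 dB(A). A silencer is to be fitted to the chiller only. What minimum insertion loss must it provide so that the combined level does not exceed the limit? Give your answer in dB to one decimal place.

Everything except the chiller sums to 10^(76.1/10) = 4.074e+07 in linear terms, 76.10 dB(A).
The limit corresponds to 10^(85.5/10) = 3.548e+08; subtracting the fixed part leaves 3.141e+08 for the chiller, i.e. 84.97 dB(A).
Required insertion loss = 91.3 − 84.97 = 6.33 dB.

6.3 dB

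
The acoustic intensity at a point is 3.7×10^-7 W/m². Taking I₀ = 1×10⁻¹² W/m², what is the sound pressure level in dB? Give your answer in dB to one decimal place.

Dividing by I₀ shifts the exponent by 12: I/I₀ = 3.7×10^5.
L = 10·(0.5682 + 5) = 55.68 dB.

55.7 dB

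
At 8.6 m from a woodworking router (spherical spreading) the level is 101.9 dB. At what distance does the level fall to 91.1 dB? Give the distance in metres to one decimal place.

The 10.8 dB drop corresponds to a distance ratio of 10^(10.8/20) for a point source.
r₂ = 8.6·10^((101.9−91.1)/20) = 8.6·10^(10.8/20) = 29.82 m.

29.8 m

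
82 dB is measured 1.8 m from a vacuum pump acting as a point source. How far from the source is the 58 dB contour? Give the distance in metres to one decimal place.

For a point source L₁ − L₂ = 20·log₁₀(r₂/r₁), so r₂ = r₁·10^((L₁−L₂)/20).
r₂ = 1.8·10^((82−58)/20) = 1.8·10^(24.0/20) = 28.53 m.

28.5 m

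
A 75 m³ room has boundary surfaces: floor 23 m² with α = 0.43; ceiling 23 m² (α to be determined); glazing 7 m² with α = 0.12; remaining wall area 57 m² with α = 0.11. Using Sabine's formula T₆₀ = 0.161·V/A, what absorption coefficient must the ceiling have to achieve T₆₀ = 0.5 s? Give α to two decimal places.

0.31

From T₆₀ = 0.161·V/A, the target T₆₀ = 0.5 s needs A = 0.161·75/0.5 = 24.15 m².
Absorption from the other surfaces = 23·0.43 + 7·0.12 + 57·0.11 = 17.00 m², so the ceiling must supply 7.15 m² over 23 m².
α = 7.15/23 = 0.311.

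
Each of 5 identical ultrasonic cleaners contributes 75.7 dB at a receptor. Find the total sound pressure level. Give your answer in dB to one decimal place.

N identical incoherent sources raise the level by 10·log₁₀ N.
L_total = 75.7 + 10·log₁₀(5) = 75.7 + 6.990 = 82.69 dB.

82.7 dB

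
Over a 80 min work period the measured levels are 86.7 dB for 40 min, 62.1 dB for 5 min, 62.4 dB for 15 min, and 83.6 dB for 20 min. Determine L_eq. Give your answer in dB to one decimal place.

L_eq = 10·log₁₀[(1/T)·Σ tᵢ·10^(Lᵢ/10)] with T = 80 min.
Σ tᵢ·10^(Lᵢ/10) = 40·10^(86.7/10) + 5·10^(62.1/10) + 15·10^(62.4/10) + 20·10^(83.6/10) = 2.333e+10.
L_eq = 10·log₁₀(2.333e+10/80) = 84.65 dB.

84.6 dB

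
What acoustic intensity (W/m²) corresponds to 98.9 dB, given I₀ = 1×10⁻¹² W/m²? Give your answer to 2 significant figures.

0.0078 W/m²

I/I₀ = 10^(98.9/10) = 7.762e+09, so I = 7.762e+09 × 10⁻¹² W/m².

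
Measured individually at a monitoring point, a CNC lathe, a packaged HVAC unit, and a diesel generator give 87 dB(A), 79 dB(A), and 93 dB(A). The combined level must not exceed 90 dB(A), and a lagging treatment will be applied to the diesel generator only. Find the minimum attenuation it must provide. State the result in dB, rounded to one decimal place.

Everything except the diesel generator sums to 10^(87/10) + 10^(79/10) = 5.806e+08 in linear terms, 87.64 dB(A).
The limit corresponds to 10^(90/10) = 1.000e+09; subtracting the fixed part leaves 4.194e+08 for the diesel generator, i.e. 86.23 dB(A).
Required insertion loss = 93 − 86.23 = 6.77 dB.

6.8 dB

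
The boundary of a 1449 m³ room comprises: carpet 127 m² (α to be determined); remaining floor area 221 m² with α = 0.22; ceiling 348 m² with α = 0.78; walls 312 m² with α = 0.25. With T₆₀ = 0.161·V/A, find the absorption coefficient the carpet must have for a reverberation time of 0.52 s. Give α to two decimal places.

A = 0.161·V/T₆₀ = 0.161·1449/0.52 = 448.63 m² sabins.
Absorption from the other surfaces = 221·0.22 + 348·0.78 + 312·0.25 = 398.06 m², so the carpet must supply 50.57 m² over 127 m².
α = 50.57/127 = 0.398.

0.40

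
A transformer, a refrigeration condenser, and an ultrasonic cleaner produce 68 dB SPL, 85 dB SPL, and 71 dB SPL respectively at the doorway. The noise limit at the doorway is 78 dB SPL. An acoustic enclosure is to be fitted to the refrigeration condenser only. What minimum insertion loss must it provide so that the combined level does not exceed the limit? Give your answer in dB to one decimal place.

Fixed contribution from the other sources: Σ 10^(L/10) = 10^(68/10) + 10^(71/10) = 1.890e+07 (72.76 dB SPL).
To meet 78 dB SPL overall, the treated refrigeration condenser may contribute at most 10^(78/10) − 1.890e+07 = 4.420e+07, i.e. 76.45 dB SPL.
So the refrigeration condenser must be reduced from 85 to 76.45 dB SPL: IL = 8.55 dB.

8.5 dB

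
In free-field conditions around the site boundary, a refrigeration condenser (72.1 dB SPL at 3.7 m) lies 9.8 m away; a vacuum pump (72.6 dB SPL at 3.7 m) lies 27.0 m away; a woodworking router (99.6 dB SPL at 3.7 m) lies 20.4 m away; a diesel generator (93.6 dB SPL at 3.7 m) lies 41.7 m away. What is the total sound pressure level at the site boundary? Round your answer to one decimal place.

85.1 dB SPL

Propagate each source to the receiver with L = L_ref − 20·log₁₀(r/r_ref), then add intensities.
refrigeration condenser: 72.1 − 20·log₁₀(9.8/3.7) = 72.1 − 8.46 = 63.64 dB SPL.
vacuum pump: 72.6 − 20·log₁₀(27.0/3.7) = 72.6 − 17.26 = 55.34 dB SPL.
woodworking router: 99.6 − 20·log₁₀(20.4/3.7) = 99.6 − 14.83 = 84.77 dB SPL.
diesel generator: 93.6 − 20·log₁₀(41.7/3.7) = 93.6 − 21.04 = 72.56 dB SPL.
Σ 10^(L/10) = 3.207e+08 → L_total = 10·log₁₀(3.207e+08) = 85.06 dB SPL.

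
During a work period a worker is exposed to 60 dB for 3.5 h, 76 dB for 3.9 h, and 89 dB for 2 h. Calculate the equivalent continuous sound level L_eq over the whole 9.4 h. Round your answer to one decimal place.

82.7 dB

Weight each interval's intensity by its duration and average over T = 9.4 h:
Σ tᵢ·10^(Lᵢ/10) = 3.5·10^(60/10) + 3.9·10^(76/10) + 2·10^(89/10) = 1.747e+09.
L_eq = 10·log₁₀(1.747e+09/9.4) = 82.69 dB.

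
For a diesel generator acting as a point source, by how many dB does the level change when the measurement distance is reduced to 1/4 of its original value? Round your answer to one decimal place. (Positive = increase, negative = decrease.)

+12.0 dB

Point-source spreading: ΔL = −20·log₁₀(r₂/r₁).
ΔL = −20·log₁₀(0.25) = +12.04 dB.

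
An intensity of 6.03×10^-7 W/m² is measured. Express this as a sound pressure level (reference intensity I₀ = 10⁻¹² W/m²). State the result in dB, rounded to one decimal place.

Dividing by I₀ shifts the exponent by 12: I/I₀ = 6.03×10^5.
L = 10·(0.7803 + 5) = 57.80 dB.

57.8 dB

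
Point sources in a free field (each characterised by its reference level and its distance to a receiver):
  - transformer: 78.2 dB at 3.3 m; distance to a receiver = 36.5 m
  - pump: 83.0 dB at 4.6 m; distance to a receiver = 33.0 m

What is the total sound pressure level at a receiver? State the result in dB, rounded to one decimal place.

66.5 dB

Apply inverse-square spreading to bring every level to the receiver, then sum 10^(L/10).
transformer: 78.2 − 20·log₁₀(36.5/3.3) = 78.2 − 20.88 = 57.32 dB.
pump: 83.0 − 20·log₁₀(33.0/4.6) = 83.0 − 17.12 = 65.88 dB.
Σ 10^(L/10) = 4.417e+06 → L_total = 10·log₁₀(4.417e+06) = 66.45 dB.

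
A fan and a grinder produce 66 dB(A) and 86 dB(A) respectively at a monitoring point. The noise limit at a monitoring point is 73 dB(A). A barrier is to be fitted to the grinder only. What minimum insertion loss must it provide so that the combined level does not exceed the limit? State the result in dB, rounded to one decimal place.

14.0 dB

Everything except the grinder sums to 10^(66/10) = 3.981e+06 in linear terms, 66.00 dB(A).
To meet 73 dB(A) overall, the treated grinder may contribute at most 10^(73/10) − 3.981e+06 = 1.597e+07, i.e. 72.03 dB(A).
Required insertion loss = 86 − 72.03 = 13.97 dB.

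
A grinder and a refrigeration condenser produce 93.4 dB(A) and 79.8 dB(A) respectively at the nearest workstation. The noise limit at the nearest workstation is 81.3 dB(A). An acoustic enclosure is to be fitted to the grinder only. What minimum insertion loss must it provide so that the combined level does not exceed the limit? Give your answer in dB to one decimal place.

Everything except the grinder sums to 10^(79.8/10) = 9.550e+07 in linear terms, 79.80 dB(A).
To meet 81.3 dB(A) overall, the treated grinder may contribute at most 10^(81.3/10) − 9.550e+07 = 3.940e+07, i.e. 75.95 dB(A).
So the grinder must be reduced from 93.4 to 75.95 dB(A): IL = 17.45 dB.

17.4 dB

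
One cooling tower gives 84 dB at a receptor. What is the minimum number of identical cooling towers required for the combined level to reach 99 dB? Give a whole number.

32

N identical sources give L₁ + 10·log₁₀ N, so require 10·log₁₀ N ≥ 99 − 84 = 15.0 dB.
N ≥ 10^(15.0/10) = 31.623, so N = 32.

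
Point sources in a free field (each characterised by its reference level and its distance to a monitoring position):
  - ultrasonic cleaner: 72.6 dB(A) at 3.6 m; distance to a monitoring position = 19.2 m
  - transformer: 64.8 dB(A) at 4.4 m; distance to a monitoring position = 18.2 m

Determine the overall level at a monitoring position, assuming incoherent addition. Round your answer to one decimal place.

First find each source's level at the receiver (point-source: −20·log₁₀(r/r_ref)), then combine on an intensity basis.
ultrasonic cleaner: 72.6 − 20·log₁₀(19.2/3.6) = 72.6 − 14.54 = 58.06 dB(A).
transformer: 64.8 − 20·log₁₀(18.2/4.4) = 64.8 − 12.33 = 52.47 dB(A).
Σ 10^(L/10) = 8.162e+05 → L_total = 10·log₁₀(8.162e+05) = 59.12 dB(A).

59.1 dB(A)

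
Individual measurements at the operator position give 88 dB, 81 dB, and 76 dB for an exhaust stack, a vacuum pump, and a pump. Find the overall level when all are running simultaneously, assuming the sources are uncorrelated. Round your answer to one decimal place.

For uncorrelated sources the intensities add, so convert each level to linear form, sum, and take 10·log₁₀ of the total.
Σ 10^(L/10) = 10^(88/10) + 10^(81/10) + 10^(76/10) = 7.967e+08.
L_total = 10·log₁₀(7.967e+08) = 89.01 dB.

89.0 dB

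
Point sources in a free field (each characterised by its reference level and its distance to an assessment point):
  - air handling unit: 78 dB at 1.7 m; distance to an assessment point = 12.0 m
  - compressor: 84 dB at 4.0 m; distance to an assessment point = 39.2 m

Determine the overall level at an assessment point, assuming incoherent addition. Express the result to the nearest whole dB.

66 dB

Apply inverse-square spreading to bring every level to the receiver, then sum 10^(L/10).
air handling unit: 78 − 20·log₁₀(12.0/1.7) = 78 − 16.97 = 61.03 dB.
compressor: 84 − 20·log₁₀(39.2/4.0) = 84 − 19.82 = 64.18 dB.
Σ 10^(L/10) = 3.882e+06 → L_total = 10·log₁₀(3.882e+06) = 65.89 dB.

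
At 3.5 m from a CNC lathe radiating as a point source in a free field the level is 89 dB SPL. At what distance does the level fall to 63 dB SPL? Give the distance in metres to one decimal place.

69.8 m

For a point source L₁ − L₂ = 20·log₁₀(r₂/r₁), so r₂ = r₁·10^((L₁−L₂)/20).
r₂ = 3.5·10^((89−63)/20) = 3.5·10^(26.0/20) = 69.83 m.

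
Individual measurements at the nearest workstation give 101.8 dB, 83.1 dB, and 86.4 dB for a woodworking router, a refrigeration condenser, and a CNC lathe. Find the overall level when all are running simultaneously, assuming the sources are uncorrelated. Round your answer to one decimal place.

102.0 dB

For uncorrelated sources the intensities add, so convert each level to linear form, sum, and take 10·log₁₀ of the total.
Σ 10^(L/10) = 10^(101.8/10) + 10^(83.1/10) + 10^(86.4/10) = 1.578e+10.
L_total = 10·log₁₀(1.578e+10) = 101.98 dB.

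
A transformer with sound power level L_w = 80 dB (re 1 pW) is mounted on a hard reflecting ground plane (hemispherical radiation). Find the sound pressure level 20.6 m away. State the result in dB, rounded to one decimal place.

L_p = L_w − 10·log₁₀(2π·r²) with r = 20.6 m.
2π·r² = 2666 m², 10·log₁₀ of that is 34.259 dB.
L_p = 80 − 34.259 = 45.74 dB.

45.7 dB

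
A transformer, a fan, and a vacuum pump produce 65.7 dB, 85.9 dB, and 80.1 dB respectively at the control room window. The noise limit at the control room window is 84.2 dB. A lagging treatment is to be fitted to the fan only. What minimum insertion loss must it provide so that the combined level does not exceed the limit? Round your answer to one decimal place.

Everything except the fan sums to 10^(65.7/10) + 10^(80.1/10) = 1.060e+08 in linear terms, 80.25 dB.
To meet 84.2 dB overall, the treated fan may contribute at most 10^(84.2/10) − 1.060e+08 = 1.570e+08, i.e. 81.96 dB.
Required insertion loss = 85.9 − 81.96 = 3.94 dB.

3.9 dB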